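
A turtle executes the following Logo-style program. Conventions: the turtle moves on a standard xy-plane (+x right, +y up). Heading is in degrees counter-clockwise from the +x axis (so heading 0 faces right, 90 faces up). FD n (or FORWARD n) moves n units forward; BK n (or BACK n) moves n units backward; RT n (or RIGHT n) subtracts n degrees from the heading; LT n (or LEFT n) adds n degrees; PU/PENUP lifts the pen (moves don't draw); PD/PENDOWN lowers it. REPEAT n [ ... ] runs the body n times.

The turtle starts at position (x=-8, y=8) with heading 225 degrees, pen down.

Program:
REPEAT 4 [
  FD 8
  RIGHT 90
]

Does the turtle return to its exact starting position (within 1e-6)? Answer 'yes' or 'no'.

Executing turtle program step by step:
Start: pos=(-8,8), heading=225, pen down
REPEAT 4 [
  -- iteration 1/4 --
  FD 8: (-8,8) -> (-13.657,2.343) [heading=225, draw]
  RT 90: heading 225 -> 135
  -- iteration 2/4 --
  FD 8: (-13.657,2.343) -> (-19.314,8) [heading=135, draw]
  RT 90: heading 135 -> 45
  -- iteration 3/4 --
  FD 8: (-19.314,8) -> (-13.657,13.657) [heading=45, draw]
  RT 90: heading 45 -> 315
  -- iteration 4/4 --
  FD 8: (-13.657,13.657) -> (-8,8) [heading=315, draw]
  RT 90: heading 315 -> 225
]
Final: pos=(-8,8), heading=225, 4 segment(s) drawn

Start position: (-8, 8)
Final position: (-8, 8)
Distance = 0; < 1e-6 -> CLOSED

Answer: yes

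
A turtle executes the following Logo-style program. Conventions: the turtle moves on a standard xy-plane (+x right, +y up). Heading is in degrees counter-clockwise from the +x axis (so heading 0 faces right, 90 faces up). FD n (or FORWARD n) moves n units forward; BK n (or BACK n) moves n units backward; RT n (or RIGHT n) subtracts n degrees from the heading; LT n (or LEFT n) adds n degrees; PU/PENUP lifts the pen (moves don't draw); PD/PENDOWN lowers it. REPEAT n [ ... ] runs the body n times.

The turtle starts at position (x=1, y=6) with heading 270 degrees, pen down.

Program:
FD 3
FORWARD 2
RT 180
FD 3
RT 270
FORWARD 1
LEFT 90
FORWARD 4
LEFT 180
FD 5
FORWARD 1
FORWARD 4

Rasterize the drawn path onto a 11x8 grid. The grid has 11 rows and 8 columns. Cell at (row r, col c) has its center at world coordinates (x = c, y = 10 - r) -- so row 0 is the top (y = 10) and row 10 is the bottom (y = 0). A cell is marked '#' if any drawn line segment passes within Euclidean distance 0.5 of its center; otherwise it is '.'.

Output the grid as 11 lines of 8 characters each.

Answer: #.......
#.......
#.......
#.......
##......
##......
##......
##......
##......
##......
#.......

Derivation:
Segment 0: (1,6) -> (1,3)
Segment 1: (1,3) -> (1,1)
Segment 2: (1,1) -> (1,4)
Segment 3: (1,4) -> (-0,4)
Segment 4: (-0,4) -> (-0,0)
Segment 5: (-0,0) -> (-0,5)
Segment 6: (-0,5) -> (-0,6)
Segment 7: (-0,6) -> (0,10)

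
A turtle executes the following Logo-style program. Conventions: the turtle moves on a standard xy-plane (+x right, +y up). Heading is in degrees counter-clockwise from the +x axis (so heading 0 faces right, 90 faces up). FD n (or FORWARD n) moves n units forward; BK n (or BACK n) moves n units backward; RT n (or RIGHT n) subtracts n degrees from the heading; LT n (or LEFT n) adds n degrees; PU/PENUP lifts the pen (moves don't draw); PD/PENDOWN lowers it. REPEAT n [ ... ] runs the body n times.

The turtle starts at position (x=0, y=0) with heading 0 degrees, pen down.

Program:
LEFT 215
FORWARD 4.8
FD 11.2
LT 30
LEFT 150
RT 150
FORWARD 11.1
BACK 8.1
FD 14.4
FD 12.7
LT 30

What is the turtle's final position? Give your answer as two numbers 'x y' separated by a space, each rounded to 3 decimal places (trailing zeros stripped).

Executing turtle program step by step:
Start: pos=(0,0), heading=0, pen down
LT 215: heading 0 -> 215
FD 4.8: (0,0) -> (-3.932,-2.753) [heading=215, draw]
FD 11.2: (-3.932,-2.753) -> (-13.106,-9.177) [heading=215, draw]
LT 30: heading 215 -> 245
LT 150: heading 245 -> 35
RT 150: heading 35 -> 245
FD 11.1: (-13.106,-9.177) -> (-17.797,-19.237) [heading=245, draw]
BK 8.1: (-17.797,-19.237) -> (-14.374,-11.896) [heading=245, draw]
FD 14.4: (-14.374,-11.896) -> (-20.46,-24.947) [heading=245, draw]
FD 12.7: (-20.46,-24.947) -> (-25.827,-36.457) [heading=245, draw]
LT 30: heading 245 -> 275
Final: pos=(-25.827,-36.457), heading=275, 6 segment(s) drawn

Answer: -25.827 -36.457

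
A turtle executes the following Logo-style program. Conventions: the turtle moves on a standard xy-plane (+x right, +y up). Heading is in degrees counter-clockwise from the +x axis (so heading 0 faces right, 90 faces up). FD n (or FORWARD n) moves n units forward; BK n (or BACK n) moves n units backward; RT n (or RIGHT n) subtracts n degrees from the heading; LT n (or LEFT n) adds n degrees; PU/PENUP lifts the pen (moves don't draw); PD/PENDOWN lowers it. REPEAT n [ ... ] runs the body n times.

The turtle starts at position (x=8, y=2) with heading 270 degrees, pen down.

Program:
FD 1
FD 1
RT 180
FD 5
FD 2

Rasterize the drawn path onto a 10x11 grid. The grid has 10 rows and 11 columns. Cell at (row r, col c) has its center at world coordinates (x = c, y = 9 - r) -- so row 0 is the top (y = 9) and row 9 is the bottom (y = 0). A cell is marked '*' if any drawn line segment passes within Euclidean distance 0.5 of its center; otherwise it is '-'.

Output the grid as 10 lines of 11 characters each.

Answer: -----------
-----------
--------*--
--------*--
--------*--
--------*--
--------*--
--------*--
--------*--
--------*--

Derivation:
Segment 0: (8,2) -> (8,1)
Segment 1: (8,1) -> (8,0)
Segment 2: (8,0) -> (8,5)
Segment 3: (8,5) -> (8,7)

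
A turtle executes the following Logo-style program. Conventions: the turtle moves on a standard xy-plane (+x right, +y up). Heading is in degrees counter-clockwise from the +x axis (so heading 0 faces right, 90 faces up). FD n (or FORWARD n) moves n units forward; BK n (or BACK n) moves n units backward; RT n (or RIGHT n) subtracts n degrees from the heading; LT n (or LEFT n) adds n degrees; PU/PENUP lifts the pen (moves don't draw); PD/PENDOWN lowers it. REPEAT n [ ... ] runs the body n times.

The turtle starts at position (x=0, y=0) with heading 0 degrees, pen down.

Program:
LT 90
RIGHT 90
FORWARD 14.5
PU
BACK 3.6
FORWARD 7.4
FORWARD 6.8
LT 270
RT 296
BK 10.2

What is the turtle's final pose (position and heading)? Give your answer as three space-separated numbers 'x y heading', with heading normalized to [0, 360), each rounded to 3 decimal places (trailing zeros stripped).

Answer: 15.932 4.471 334

Derivation:
Executing turtle program step by step:
Start: pos=(0,0), heading=0, pen down
LT 90: heading 0 -> 90
RT 90: heading 90 -> 0
FD 14.5: (0,0) -> (14.5,0) [heading=0, draw]
PU: pen up
BK 3.6: (14.5,0) -> (10.9,0) [heading=0, move]
FD 7.4: (10.9,0) -> (18.3,0) [heading=0, move]
FD 6.8: (18.3,0) -> (25.1,0) [heading=0, move]
LT 270: heading 0 -> 270
RT 296: heading 270 -> 334
BK 10.2: (25.1,0) -> (15.932,4.471) [heading=334, move]
Final: pos=(15.932,4.471), heading=334, 1 segment(s) drawn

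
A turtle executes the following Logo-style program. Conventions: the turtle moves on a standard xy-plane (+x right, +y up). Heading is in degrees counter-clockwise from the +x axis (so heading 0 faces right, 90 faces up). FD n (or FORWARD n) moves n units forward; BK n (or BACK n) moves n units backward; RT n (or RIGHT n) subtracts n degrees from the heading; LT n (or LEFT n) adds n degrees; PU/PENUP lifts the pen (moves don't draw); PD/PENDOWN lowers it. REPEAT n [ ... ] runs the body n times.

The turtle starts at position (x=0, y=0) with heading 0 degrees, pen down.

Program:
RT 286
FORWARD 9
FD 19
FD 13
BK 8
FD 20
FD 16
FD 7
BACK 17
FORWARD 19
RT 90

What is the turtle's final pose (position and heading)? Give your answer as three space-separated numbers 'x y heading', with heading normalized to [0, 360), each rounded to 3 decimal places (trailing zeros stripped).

Answer: 21.5 74.978 344

Derivation:
Executing turtle program step by step:
Start: pos=(0,0), heading=0, pen down
RT 286: heading 0 -> 74
FD 9: (0,0) -> (2.481,8.651) [heading=74, draw]
FD 19: (2.481,8.651) -> (7.718,26.915) [heading=74, draw]
FD 13: (7.718,26.915) -> (11.301,39.412) [heading=74, draw]
BK 8: (11.301,39.412) -> (9.096,31.722) [heading=74, draw]
FD 20: (9.096,31.722) -> (14.609,50.947) [heading=74, draw]
FD 16: (14.609,50.947) -> (19.019,66.327) [heading=74, draw]
FD 7: (19.019,66.327) -> (20.948,73.056) [heading=74, draw]
BK 17: (20.948,73.056) -> (16.263,56.714) [heading=74, draw]
FD 19: (16.263,56.714) -> (21.5,74.978) [heading=74, draw]
RT 90: heading 74 -> 344
Final: pos=(21.5,74.978), heading=344, 9 segment(s) drawn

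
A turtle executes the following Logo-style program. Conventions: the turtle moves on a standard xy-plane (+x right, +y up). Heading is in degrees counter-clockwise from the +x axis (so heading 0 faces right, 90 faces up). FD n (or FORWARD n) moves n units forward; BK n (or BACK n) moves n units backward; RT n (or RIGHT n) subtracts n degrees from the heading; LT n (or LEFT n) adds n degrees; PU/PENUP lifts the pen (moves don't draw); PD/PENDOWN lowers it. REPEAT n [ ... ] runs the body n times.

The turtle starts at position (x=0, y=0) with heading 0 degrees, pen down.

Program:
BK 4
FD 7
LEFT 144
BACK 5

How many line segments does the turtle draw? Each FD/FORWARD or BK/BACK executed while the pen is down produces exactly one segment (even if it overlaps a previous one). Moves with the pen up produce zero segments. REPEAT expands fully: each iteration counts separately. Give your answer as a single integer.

Executing turtle program step by step:
Start: pos=(0,0), heading=0, pen down
BK 4: (0,0) -> (-4,0) [heading=0, draw]
FD 7: (-4,0) -> (3,0) [heading=0, draw]
LT 144: heading 0 -> 144
BK 5: (3,0) -> (7.045,-2.939) [heading=144, draw]
Final: pos=(7.045,-2.939), heading=144, 3 segment(s) drawn
Segments drawn: 3

Answer: 3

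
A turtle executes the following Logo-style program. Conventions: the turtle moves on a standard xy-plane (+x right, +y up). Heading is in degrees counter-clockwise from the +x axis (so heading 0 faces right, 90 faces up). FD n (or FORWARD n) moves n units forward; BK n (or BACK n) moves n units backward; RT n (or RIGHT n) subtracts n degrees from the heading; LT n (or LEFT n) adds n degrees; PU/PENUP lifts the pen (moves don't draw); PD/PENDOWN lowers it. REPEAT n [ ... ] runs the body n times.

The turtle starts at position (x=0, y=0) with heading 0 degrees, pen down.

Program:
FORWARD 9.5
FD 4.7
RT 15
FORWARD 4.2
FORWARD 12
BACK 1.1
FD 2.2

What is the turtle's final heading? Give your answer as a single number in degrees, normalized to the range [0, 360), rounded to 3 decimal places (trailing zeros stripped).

Answer: 345

Derivation:
Executing turtle program step by step:
Start: pos=(0,0), heading=0, pen down
FD 9.5: (0,0) -> (9.5,0) [heading=0, draw]
FD 4.7: (9.5,0) -> (14.2,0) [heading=0, draw]
RT 15: heading 0 -> 345
FD 4.2: (14.2,0) -> (18.257,-1.087) [heading=345, draw]
FD 12: (18.257,-1.087) -> (29.848,-4.193) [heading=345, draw]
BK 1.1: (29.848,-4.193) -> (28.785,-3.908) [heading=345, draw]
FD 2.2: (28.785,-3.908) -> (30.911,-4.478) [heading=345, draw]
Final: pos=(30.911,-4.478), heading=345, 6 segment(s) drawn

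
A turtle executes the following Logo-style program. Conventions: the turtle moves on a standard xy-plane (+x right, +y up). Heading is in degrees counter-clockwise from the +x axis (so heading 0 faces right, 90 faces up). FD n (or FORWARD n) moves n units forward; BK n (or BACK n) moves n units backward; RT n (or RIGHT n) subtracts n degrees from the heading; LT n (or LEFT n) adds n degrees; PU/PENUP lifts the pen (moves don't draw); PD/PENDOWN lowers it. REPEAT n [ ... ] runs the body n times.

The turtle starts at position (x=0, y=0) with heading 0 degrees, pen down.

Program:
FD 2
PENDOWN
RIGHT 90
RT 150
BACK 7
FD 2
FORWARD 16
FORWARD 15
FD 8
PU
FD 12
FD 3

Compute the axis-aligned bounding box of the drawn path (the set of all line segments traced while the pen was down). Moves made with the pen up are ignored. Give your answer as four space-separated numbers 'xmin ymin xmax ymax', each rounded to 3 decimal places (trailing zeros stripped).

Answer: -15 -6.062 5.5 29.445

Derivation:
Executing turtle program step by step:
Start: pos=(0,0), heading=0, pen down
FD 2: (0,0) -> (2,0) [heading=0, draw]
PD: pen down
RT 90: heading 0 -> 270
RT 150: heading 270 -> 120
BK 7: (2,0) -> (5.5,-6.062) [heading=120, draw]
FD 2: (5.5,-6.062) -> (4.5,-4.33) [heading=120, draw]
FD 16: (4.5,-4.33) -> (-3.5,9.526) [heading=120, draw]
FD 15: (-3.5,9.526) -> (-11,22.517) [heading=120, draw]
FD 8: (-11,22.517) -> (-15,29.445) [heading=120, draw]
PU: pen up
FD 12: (-15,29.445) -> (-21,39.837) [heading=120, move]
FD 3: (-21,39.837) -> (-22.5,42.435) [heading=120, move]
Final: pos=(-22.5,42.435), heading=120, 6 segment(s) drawn

Segment endpoints: x in {-15, -11, -3.5, 0, 2, 4.5, 5.5}, y in {-6.062, -4.33, 0, 9.526, 22.517, 29.445}
xmin=-15, ymin=-6.062, xmax=5.5, ymax=29.445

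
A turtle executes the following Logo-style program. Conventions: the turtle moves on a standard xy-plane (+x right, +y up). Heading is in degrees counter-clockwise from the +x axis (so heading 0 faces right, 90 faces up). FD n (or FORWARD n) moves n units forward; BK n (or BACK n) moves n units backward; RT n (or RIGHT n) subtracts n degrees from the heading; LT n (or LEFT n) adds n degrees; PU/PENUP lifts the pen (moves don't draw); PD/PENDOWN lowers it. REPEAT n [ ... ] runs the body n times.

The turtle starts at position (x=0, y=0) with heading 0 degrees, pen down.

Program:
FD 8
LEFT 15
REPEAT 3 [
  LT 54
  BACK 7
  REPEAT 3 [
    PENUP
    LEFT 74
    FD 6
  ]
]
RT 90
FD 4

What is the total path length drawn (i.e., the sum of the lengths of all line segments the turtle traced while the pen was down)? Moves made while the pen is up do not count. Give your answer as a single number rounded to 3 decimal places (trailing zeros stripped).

Answer: 15

Derivation:
Executing turtle program step by step:
Start: pos=(0,0), heading=0, pen down
FD 8: (0,0) -> (8,0) [heading=0, draw]
LT 15: heading 0 -> 15
REPEAT 3 [
  -- iteration 1/3 --
  LT 54: heading 15 -> 69
  BK 7: (8,0) -> (5.491,-6.535) [heading=69, draw]
  REPEAT 3 [
    -- iteration 1/3 --
    PU: pen up
    LT 74: heading 69 -> 143
    FD 6: (5.491,-6.535) -> (0.7,-2.924) [heading=143, move]
    -- iteration 2/3 --
    PU: pen up
    LT 74: heading 143 -> 217
    FD 6: (0.7,-2.924) -> (-4.092,-6.535) [heading=217, move]
    -- iteration 3/3 --
    PU: pen up
    LT 74: heading 217 -> 291
    FD 6: (-4.092,-6.535) -> (-1.942,-12.137) [heading=291, move]
  ]
  -- iteration 2/3 --
  LT 54: heading 291 -> 345
  BK 7: (-1.942,-12.137) -> (-8.703,-10.325) [heading=345, move]
  REPEAT 3 [
    -- iteration 1/3 --
    PU: pen up
    LT 74: heading 345 -> 59
    FD 6: (-8.703,-10.325) -> (-5.613,-5.182) [heading=59, move]
    -- iteration 2/3 --
    PU: pen up
    LT 74: heading 59 -> 133
    FD 6: (-5.613,-5.182) -> (-9.705,-0.794) [heading=133, move]
    -- iteration 3/3 --
    PU: pen up
    LT 74: heading 133 -> 207
    FD 6: (-9.705,-0.794) -> (-15.051,-3.518) [heading=207, move]
  ]
  -- iteration 3/3 --
  LT 54: heading 207 -> 261
  BK 7: (-15.051,-3.518) -> (-13.956,3.396) [heading=261, move]
  REPEAT 3 [
    -- iteration 1/3 --
    PU: pen up
    LT 74: heading 261 -> 335
    FD 6: (-13.956,3.396) -> (-8.518,0.86) [heading=335, move]
    -- iteration 2/3 --
    PU: pen up
    LT 74: heading 335 -> 49
    FD 6: (-8.518,0.86) -> (-4.582,5.389) [heading=49, move]
    -- iteration 3/3 --
    PU: pen up
    LT 74: heading 49 -> 123
    FD 6: (-4.582,5.389) -> (-7.85,10.421) [heading=123, move]
  ]
]
RT 90: heading 123 -> 33
FD 4: (-7.85,10.421) -> (-4.495,12.599) [heading=33, move]
Final: pos=(-4.495,12.599), heading=33, 2 segment(s) drawn

Segment lengths:
  seg 1: (0,0) -> (8,0), length = 8
  seg 2: (8,0) -> (5.491,-6.535), length = 7
Total = 15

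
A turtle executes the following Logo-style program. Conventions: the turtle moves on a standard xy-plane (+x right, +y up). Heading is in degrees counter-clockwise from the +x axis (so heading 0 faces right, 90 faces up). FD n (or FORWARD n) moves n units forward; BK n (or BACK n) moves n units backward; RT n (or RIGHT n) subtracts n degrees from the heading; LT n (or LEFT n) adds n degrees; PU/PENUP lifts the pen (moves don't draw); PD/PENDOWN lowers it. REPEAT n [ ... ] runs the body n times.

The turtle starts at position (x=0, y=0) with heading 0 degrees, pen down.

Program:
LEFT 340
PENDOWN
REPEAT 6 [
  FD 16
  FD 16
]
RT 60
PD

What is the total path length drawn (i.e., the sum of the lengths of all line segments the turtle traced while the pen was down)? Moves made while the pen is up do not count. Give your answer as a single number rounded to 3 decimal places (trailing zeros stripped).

Executing turtle program step by step:
Start: pos=(0,0), heading=0, pen down
LT 340: heading 0 -> 340
PD: pen down
REPEAT 6 [
  -- iteration 1/6 --
  FD 16: (0,0) -> (15.035,-5.472) [heading=340, draw]
  FD 16: (15.035,-5.472) -> (30.07,-10.945) [heading=340, draw]
  -- iteration 2/6 --
  FD 16: (30.07,-10.945) -> (45.105,-16.417) [heading=340, draw]
  FD 16: (45.105,-16.417) -> (60.14,-21.889) [heading=340, draw]
  -- iteration 3/6 --
  FD 16: (60.14,-21.889) -> (75.175,-27.362) [heading=340, draw]
  FD 16: (75.175,-27.362) -> (90.21,-32.834) [heading=340, draw]
  -- iteration 4/6 --
  FD 16: (90.21,-32.834) -> (105.246,-38.306) [heading=340, draw]
  FD 16: (105.246,-38.306) -> (120.281,-43.779) [heading=340, draw]
  -- iteration 5/6 --
  FD 16: (120.281,-43.779) -> (135.316,-49.251) [heading=340, draw]
  FD 16: (135.316,-49.251) -> (150.351,-54.723) [heading=340, draw]
  -- iteration 6/6 --
  FD 16: (150.351,-54.723) -> (165.386,-60.196) [heading=340, draw]
  FD 16: (165.386,-60.196) -> (180.421,-65.668) [heading=340, draw]
]
RT 60: heading 340 -> 280
PD: pen down
Final: pos=(180.421,-65.668), heading=280, 12 segment(s) drawn

Segment lengths:
  seg 1: (0,0) -> (15.035,-5.472), length = 16
  seg 2: (15.035,-5.472) -> (30.07,-10.945), length = 16
  seg 3: (30.07,-10.945) -> (45.105,-16.417), length = 16
  seg 4: (45.105,-16.417) -> (60.14,-21.889), length = 16
  seg 5: (60.14,-21.889) -> (75.175,-27.362), length = 16
  seg 6: (75.175,-27.362) -> (90.21,-32.834), length = 16
  seg 7: (90.21,-32.834) -> (105.246,-38.306), length = 16
  seg 8: (105.246,-38.306) -> (120.281,-43.779), length = 16
  seg 9: (120.281,-43.779) -> (135.316,-49.251), length = 16
  seg 10: (135.316,-49.251) -> (150.351,-54.723), length = 16
  seg 11: (150.351,-54.723) -> (165.386,-60.196), length = 16
  seg 12: (165.386,-60.196) -> (180.421,-65.668), length = 16
Total = 192

Answer: 192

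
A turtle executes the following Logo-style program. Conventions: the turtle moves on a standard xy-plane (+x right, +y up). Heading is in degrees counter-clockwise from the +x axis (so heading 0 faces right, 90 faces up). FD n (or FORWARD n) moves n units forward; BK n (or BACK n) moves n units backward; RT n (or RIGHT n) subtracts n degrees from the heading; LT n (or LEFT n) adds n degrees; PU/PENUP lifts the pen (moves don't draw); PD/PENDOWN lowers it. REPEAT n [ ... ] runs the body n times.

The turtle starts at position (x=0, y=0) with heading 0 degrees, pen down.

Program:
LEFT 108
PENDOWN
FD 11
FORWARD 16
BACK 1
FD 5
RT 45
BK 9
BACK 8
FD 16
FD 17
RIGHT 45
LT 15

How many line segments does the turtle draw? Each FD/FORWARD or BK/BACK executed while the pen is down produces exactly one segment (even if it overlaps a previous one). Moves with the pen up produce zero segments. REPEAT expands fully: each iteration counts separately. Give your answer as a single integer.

Answer: 8

Derivation:
Executing turtle program step by step:
Start: pos=(0,0), heading=0, pen down
LT 108: heading 0 -> 108
PD: pen down
FD 11: (0,0) -> (-3.399,10.462) [heading=108, draw]
FD 16: (-3.399,10.462) -> (-8.343,25.679) [heading=108, draw]
BK 1: (-8.343,25.679) -> (-8.034,24.727) [heading=108, draw]
FD 5: (-8.034,24.727) -> (-9.58,29.483) [heading=108, draw]
RT 45: heading 108 -> 63
BK 9: (-9.58,29.483) -> (-13.665,21.464) [heading=63, draw]
BK 8: (-13.665,21.464) -> (-17.297,14.336) [heading=63, draw]
FD 16: (-17.297,14.336) -> (-10.034,28.592) [heading=63, draw]
FD 17: (-10.034,28.592) -> (-2.316,43.739) [heading=63, draw]
RT 45: heading 63 -> 18
LT 15: heading 18 -> 33
Final: pos=(-2.316,43.739), heading=33, 8 segment(s) drawn
Segments drawn: 8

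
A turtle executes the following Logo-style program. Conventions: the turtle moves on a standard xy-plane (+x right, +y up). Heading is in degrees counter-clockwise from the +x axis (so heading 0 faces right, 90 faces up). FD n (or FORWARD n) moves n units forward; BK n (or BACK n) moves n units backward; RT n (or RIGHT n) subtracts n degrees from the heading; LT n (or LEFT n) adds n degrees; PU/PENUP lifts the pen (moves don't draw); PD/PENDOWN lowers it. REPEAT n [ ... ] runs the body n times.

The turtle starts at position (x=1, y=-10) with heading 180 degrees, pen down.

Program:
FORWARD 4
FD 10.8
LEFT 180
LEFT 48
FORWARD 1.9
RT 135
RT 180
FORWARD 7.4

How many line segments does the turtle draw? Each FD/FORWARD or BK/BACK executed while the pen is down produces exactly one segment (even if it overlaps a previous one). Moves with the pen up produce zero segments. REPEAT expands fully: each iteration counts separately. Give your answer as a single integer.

Executing turtle program step by step:
Start: pos=(1,-10), heading=180, pen down
FD 4: (1,-10) -> (-3,-10) [heading=180, draw]
FD 10.8: (-3,-10) -> (-13.8,-10) [heading=180, draw]
LT 180: heading 180 -> 0
LT 48: heading 0 -> 48
FD 1.9: (-13.8,-10) -> (-12.529,-8.588) [heading=48, draw]
RT 135: heading 48 -> 273
RT 180: heading 273 -> 93
FD 7.4: (-12.529,-8.588) -> (-12.916,-1.198) [heading=93, draw]
Final: pos=(-12.916,-1.198), heading=93, 4 segment(s) drawn
Segments drawn: 4

Answer: 4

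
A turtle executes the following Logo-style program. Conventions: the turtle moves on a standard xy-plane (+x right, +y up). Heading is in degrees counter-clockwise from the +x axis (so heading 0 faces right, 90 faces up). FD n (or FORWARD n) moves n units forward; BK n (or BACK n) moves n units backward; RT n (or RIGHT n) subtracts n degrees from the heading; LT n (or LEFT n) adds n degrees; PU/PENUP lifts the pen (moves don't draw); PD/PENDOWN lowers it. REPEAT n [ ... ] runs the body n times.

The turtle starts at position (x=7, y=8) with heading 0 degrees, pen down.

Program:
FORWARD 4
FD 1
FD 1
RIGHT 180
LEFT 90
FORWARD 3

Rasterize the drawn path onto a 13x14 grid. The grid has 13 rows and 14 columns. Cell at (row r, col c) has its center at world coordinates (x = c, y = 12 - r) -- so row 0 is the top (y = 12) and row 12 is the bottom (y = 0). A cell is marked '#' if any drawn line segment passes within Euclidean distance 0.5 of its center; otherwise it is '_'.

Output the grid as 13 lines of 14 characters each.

Answer: ______________
______________
______________
______________
_______#######
_____________#
_____________#
_____________#
______________
______________
______________
______________
______________

Derivation:
Segment 0: (7,8) -> (11,8)
Segment 1: (11,8) -> (12,8)
Segment 2: (12,8) -> (13,8)
Segment 3: (13,8) -> (13,5)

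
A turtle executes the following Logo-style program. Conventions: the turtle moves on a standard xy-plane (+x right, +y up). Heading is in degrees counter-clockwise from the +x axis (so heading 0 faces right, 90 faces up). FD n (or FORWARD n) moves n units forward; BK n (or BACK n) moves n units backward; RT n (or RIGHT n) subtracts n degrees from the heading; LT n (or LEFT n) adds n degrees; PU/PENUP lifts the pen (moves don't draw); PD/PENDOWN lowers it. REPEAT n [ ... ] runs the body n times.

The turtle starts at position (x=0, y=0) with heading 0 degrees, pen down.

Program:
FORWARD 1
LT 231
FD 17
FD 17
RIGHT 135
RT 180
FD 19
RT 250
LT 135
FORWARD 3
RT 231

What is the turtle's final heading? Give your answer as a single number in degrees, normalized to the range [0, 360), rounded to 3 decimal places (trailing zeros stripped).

Answer: 290

Derivation:
Executing turtle program step by step:
Start: pos=(0,0), heading=0, pen down
FD 1: (0,0) -> (1,0) [heading=0, draw]
LT 231: heading 0 -> 231
FD 17: (1,0) -> (-9.698,-13.211) [heading=231, draw]
FD 17: (-9.698,-13.211) -> (-20.397,-26.423) [heading=231, draw]
RT 135: heading 231 -> 96
RT 180: heading 96 -> 276
FD 19: (-20.397,-26.423) -> (-18.411,-45.319) [heading=276, draw]
RT 250: heading 276 -> 26
LT 135: heading 26 -> 161
FD 3: (-18.411,-45.319) -> (-21.247,-44.342) [heading=161, draw]
RT 231: heading 161 -> 290
Final: pos=(-21.247,-44.342), heading=290, 5 segment(s) drawn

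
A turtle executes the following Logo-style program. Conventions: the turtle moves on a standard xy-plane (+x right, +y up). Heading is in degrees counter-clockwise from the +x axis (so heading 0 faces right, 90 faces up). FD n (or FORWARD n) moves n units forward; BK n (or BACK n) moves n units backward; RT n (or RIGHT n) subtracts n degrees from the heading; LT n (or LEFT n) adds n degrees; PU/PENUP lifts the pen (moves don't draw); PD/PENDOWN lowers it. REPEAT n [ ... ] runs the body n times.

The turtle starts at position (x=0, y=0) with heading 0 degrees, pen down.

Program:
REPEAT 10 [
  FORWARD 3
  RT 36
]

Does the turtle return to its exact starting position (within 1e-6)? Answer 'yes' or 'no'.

Executing turtle program step by step:
Start: pos=(0,0), heading=0, pen down
REPEAT 10 [
  -- iteration 1/10 --
  FD 3: (0,0) -> (3,0) [heading=0, draw]
  RT 36: heading 0 -> 324
  -- iteration 2/10 --
  FD 3: (3,0) -> (5.427,-1.763) [heading=324, draw]
  RT 36: heading 324 -> 288
  -- iteration 3/10 --
  FD 3: (5.427,-1.763) -> (6.354,-4.617) [heading=288, draw]
  RT 36: heading 288 -> 252
  -- iteration 4/10 --
  FD 3: (6.354,-4.617) -> (5.427,-7.47) [heading=252, draw]
  RT 36: heading 252 -> 216
  -- iteration 5/10 --
  FD 3: (5.427,-7.47) -> (3,-9.233) [heading=216, draw]
  RT 36: heading 216 -> 180
  -- iteration 6/10 --
  FD 3: (3,-9.233) -> (0,-9.233) [heading=180, draw]
  RT 36: heading 180 -> 144
  -- iteration 7/10 --
  FD 3: (0,-9.233) -> (-2.427,-7.47) [heading=144, draw]
  RT 36: heading 144 -> 108
  -- iteration 8/10 --
  FD 3: (-2.427,-7.47) -> (-3.354,-4.617) [heading=108, draw]
  RT 36: heading 108 -> 72
  -- iteration 9/10 --
  FD 3: (-3.354,-4.617) -> (-2.427,-1.763) [heading=72, draw]
  RT 36: heading 72 -> 36
  -- iteration 10/10 --
  FD 3: (-2.427,-1.763) -> (0,0) [heading=36, draw]
  RT 36: heading 36 -> 0
]
Final: pos=(0,0), heading=0, 10 segment(s) drawn

Start position: (0, 0)
Final position: (0, 0)
Distance = 0; < 1e-6 -> CLOSED

Answer: yes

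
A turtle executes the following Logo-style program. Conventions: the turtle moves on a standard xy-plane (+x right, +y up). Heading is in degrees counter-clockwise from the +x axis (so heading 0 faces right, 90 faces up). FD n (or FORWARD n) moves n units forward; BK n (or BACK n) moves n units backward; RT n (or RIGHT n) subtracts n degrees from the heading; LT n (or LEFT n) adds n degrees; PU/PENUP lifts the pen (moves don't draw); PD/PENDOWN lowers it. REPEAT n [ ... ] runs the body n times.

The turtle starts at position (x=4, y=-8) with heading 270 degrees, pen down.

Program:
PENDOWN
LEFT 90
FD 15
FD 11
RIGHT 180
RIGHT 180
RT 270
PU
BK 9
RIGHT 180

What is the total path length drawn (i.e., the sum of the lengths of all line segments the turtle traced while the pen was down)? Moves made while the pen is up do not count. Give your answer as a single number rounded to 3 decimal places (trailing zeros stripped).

Answer: 26

Derivation:
Executing turtle program step by step:
Start: pos=(4,-8), heading=270, pen down
PD: pen down
LT 90: heading 270 -> 0
FD 15: (4,-8) -> (19,-8) [heading=0, draw]
FD 11: (19,-8) -> (30,-8) [heading=0, draw]
RT 180: heading 0 -> 180
RT 180: heading 180 -> 0
RT 270: heading 0 -> 90
PU: pen up
BK 9: (30,-8) -> (30,-17) [heading=90, move]
RT 180: heading 90 -> 270
Final: pos=(30,-17), heading=270, 2 segment(s) drawn

Segment lengths:
  seg 1: (4,-8) -> (19,-8), length = 15
  seg 2: (19,-8) -> (30,-8), length = 11
Total = 26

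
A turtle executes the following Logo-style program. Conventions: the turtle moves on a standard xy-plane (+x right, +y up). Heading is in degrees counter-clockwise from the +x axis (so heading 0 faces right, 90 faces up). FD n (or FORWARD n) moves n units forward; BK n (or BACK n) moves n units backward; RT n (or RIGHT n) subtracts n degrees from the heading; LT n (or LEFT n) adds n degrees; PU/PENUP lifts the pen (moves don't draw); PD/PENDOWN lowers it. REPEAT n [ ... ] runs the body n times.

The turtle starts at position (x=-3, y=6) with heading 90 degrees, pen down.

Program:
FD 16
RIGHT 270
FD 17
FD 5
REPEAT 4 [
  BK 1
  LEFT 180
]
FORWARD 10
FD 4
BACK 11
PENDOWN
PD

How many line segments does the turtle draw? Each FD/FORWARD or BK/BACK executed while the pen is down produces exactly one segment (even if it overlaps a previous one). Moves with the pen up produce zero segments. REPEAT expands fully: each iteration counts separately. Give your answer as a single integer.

Answer: 10

Derivation:
Executing turtle program step by step:
Start: pos=(-3,6), heading=90, pen down
FD 16: (-3,6) -> (-3,22) [heading=90, draw]
RT 270: heading 90 -> 180
FD 17: (-3,22) -> (-20,22) [heading=180, draw]
FD 5: (-20,22) -> (-25,22) [heading=180, draw]
REPEAT 4 [
  -- iteration 1/4 --
  BK 1: (-25,22) -> (-24,22) [heading=180, draw]
  LT 180: heading 180 -> 0
  -- iteration 2/4 --
  BK 1: (-24,22) -> (-25,22) [heading=0, draw]
  LT 180: heading 0 -> 180
  -- iteration 3/4 --
  BK 1: (-25,22) -> (-24,22) [heading=180, draw]
  LT 180: heading 180 -> 0
  -- iteration 4/4 --
  BK 1: (-24,22) -> (-25,22) [heading=0, draw]
  LT 180: heading 0 -> 180
]
FD 10: (-25,22) -> (-35,22) [heading=180, draw]
FD 4: (-35,22) -> (-39,22) [heading=180, draw]
BK 11: (-39,22) -> (-28,22) [heading=180, draw]
PD: pen down
PD: pen down
Final: pos=(-28,22), heading=180, 10 segment(s) drawn
Segments drawn: 10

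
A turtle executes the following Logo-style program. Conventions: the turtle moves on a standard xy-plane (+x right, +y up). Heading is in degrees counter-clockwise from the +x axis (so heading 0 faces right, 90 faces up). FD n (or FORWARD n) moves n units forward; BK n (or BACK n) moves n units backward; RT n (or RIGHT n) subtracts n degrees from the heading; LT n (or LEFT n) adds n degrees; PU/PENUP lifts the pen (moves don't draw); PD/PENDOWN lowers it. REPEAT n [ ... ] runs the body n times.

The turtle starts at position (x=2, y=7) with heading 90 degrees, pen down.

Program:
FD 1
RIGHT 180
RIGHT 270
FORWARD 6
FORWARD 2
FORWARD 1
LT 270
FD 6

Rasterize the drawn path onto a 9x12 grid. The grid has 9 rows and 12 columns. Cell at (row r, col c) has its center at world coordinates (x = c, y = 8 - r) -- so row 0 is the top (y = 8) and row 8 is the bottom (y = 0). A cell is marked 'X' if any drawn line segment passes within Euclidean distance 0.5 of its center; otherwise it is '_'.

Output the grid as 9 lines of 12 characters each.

Answer: __XXXXXXXXXX
__X________X
___________X
___________X
___________X
___________X
___________X
____________
____________

Derivation:
Segment 0: (2,7) -> (2,8)
Segment 1: (2,8) -> (8,8)
Segment 2: (8,8) -> (10,8)
Segment 3: (10,8) -> (11,8)
Segment 4: (11,8) -> (11,2)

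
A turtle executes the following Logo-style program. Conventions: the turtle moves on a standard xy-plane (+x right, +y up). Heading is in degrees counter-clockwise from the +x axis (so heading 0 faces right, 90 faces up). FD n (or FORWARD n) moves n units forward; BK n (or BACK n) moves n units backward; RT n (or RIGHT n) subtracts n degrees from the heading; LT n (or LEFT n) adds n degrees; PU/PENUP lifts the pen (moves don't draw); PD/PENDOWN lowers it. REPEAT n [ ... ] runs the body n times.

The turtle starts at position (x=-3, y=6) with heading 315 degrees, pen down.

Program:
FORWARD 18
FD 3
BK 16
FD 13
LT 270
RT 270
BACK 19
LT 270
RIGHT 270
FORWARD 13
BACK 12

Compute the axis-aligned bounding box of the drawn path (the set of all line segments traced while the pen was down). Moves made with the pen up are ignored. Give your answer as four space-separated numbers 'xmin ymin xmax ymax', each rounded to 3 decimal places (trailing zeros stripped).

Executing turtle program step by step:
Start: pos=(-3,6), heading=315, pen down
FD 18: (-3,6) -> (9.728,-6.728) [heading=315, draw]
FD 3: (9.728,-6.728) -> (11.849,-8.849) [heading=315, draw]
BK 16: (11.849,-8.849) -> (0.536,2.464) [heading=315, draw]
FD 13: (0.536,2.464) -> (9.728,-6.728) [heading=315, draw]
LT 270: heading 315 -> 225
RT 270: heading 225 -> 315
BK 19: (9.728,-6.728) -> (-3.707,6.707) [heading=315, draw]
LT 270: heading 315 -> 225
RT 270: heading 225 -> 315
FD 13: (-3.707,6.707) -> (5.485,-2.485) [heading=315, draw]
BK 12: (5.485,-2.485) -> (-3,6) [heading=315, draw]
Final: pos=(-3,6), heading=315, 7 segment(s) drawn

Segment endpoints: x in {-3.707, -3, 0.536, 5.485, 9.728, 11.849}, y in {-8.849, -6.728, -6.728, -2.485, 2.464, 6, 6, 6.707}
xmin=-3.707, ymin=-8.849, xmax=11.849, ymax=6.707

Answer: -3.707 -8.849 11.849 6.707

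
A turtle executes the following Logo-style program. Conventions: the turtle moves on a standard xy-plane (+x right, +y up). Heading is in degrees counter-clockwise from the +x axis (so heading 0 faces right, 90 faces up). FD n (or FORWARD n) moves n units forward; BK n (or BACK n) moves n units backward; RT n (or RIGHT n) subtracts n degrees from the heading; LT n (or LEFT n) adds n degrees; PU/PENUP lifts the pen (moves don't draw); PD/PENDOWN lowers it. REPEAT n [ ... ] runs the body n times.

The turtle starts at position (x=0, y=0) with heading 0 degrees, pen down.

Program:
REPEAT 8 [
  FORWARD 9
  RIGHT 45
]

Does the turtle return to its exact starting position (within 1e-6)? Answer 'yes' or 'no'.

Executing turtle program step by step:
Start: pos=(0,0), heading=0, pen down
REPEAT 8 [
  -- iteration 1/8 --
  FD 9: (0,0) -> (9,0) [heading=0, draw]
  RT 45: heading 0 -> 315
  -- iteration 2/8 --
  FD 9: (9,0) -> (15.364,-6.364) [heading=315, draw]
  RT 45: heading 315 -> 270
  -- iteration 3/8 --
  FD 9: (15.364,-6.364) -> (15.364,-15.364) [heading=270, draw]
  RT 45: heading 270 -> 225
  -- iteration 4/8 --
  FD 9: (15.364,-15.364) -> (9,-21.728) [heading=225, draw]
  RT 45: heading 225 -> 180
  -- iteration 5/8 --
  FD 9: (9,-21.728) -> (0,-21.728) [heading=180, draw]
  RT 45: heading 180 -> 135
  -- iteration 6/8 --
  FD 9: (0,-21.728) -> (-6.364,-15.364) [heading=135, draw]
  RT 45: heading 135 -> 90
  -- iteration 7/8 --
  FD 9: (-6.364,-15.364) -> (-6.364,-6.364) [heading=90, draw]
  RT 45: heading 90 -> 45
  -- iteration 8/8 --
  FD 9: (-6.364,-6.364) -> (0,0) [heading=45, draw]
  RT 45: heading 45 -> 0
]
Final: pos=(0,0), heading=0, 8 segment(s) drawn

Start position: (0, 0)
Final position: (0, 0)
Distance = 0; < 1e-6 -> CLOSED

Answer: yes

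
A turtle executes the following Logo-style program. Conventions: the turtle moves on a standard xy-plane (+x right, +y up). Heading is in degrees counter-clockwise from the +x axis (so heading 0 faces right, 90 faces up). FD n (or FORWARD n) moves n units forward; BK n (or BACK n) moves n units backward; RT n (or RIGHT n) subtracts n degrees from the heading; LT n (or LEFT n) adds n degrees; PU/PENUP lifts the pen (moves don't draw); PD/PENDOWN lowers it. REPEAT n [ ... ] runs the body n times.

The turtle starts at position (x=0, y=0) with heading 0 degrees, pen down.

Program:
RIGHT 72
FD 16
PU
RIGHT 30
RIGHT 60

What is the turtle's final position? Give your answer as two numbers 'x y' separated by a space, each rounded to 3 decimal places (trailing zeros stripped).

Executing turtle program step by step:
Start: pos=(0,0), heading=0, pen down
RT 72: heading 0 -> 288
FD 16: (0,0) -> (4.944,-15.217) [heading=288, draw]
PU: pen up
RT 30: heading 288 -> 258
RT 60: heading 258 -> 198
Final: pos=(4.944,-15.217), heading=198, 1 segment(s) drawn

Answer: 4.944 -15.217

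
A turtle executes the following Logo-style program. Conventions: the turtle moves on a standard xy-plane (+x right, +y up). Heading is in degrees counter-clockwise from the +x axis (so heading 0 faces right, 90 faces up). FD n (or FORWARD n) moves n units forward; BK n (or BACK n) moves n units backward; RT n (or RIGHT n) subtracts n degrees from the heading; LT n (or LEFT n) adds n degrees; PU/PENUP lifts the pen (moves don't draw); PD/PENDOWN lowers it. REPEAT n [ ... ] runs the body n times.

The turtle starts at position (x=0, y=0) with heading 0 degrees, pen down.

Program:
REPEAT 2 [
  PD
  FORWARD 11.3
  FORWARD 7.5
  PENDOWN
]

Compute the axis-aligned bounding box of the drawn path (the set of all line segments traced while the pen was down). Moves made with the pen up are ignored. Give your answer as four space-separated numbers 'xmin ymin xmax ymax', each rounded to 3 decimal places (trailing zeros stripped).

Answer: 0 0 37.6 0

Derivation:
Executing turtle program step by step:
Start: pos=(0,0), heading=0, pen down
REPEAT 2 [
  -- iteration 1/2 --
  PD: pen down
  FD 11.3: (0,0) -> (11.3,0) [heading=0, draw]
  FD 7.5: (11.3,0) -> (18.8,0) [heading=0, draw]
  PD: pen down
  -- iteration 2/2 --
  PD: pen down
  FD 11.3: (18.8,0) -> (30.1,0) [heading=0, draw]
  FD 7.5: (30.1,0) -> (37.6,0) [heading=0, draw]
  PD: pen down
]
Final: pos=(37.6,0), heading=0, 4 segment(s) drawn

Segment endpoints: x in {0, 11.3, 18.8, 30.1, 37.6}, y in {0}
xmin=0, ymin=0, xmax=37.6, ymax=0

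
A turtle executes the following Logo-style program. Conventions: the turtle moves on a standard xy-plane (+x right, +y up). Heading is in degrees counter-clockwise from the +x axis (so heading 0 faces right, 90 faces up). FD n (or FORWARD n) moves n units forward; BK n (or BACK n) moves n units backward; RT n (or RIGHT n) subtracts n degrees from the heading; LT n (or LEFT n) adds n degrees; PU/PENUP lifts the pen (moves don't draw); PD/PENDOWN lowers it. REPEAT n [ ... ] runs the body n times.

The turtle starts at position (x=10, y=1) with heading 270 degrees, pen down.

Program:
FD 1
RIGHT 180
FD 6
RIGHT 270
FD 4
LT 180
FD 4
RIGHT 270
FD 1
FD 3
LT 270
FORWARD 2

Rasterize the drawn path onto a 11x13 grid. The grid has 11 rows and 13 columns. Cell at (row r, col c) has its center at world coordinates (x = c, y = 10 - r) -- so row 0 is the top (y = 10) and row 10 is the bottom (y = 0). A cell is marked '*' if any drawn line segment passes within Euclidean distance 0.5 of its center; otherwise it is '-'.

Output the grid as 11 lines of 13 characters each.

Segment 0: (10,1) -> (10,0)
Segment 1: (10,0) -> (10,6)
Segment 2: (10,6) -> (6,6)
Segment 3: (6,6) -> (10,6)
Segment 4: (10,6) -> (10,7)
Segment 5: (10,7) -> (10,10)
Segment 6: (10,10) -> (12,10)

Answer: ----------***
----------*--
----------*--
----------*--
------*****--
----------*--
----------*--
----------*--
----------*--
----------*--
----------*--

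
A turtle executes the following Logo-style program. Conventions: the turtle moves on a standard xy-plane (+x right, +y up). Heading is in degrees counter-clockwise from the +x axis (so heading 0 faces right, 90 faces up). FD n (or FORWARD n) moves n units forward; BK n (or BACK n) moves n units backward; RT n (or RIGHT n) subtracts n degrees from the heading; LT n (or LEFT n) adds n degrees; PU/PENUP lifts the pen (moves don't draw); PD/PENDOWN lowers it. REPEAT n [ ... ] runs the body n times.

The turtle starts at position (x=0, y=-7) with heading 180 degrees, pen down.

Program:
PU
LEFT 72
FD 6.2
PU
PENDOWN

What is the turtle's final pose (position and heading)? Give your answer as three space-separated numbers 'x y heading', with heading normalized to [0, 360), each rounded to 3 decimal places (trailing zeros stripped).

Executing turtle program step by step:
Start: pos=(0,-7), heading=180, pen down
PU: pen up
LT 72: heading 180 -> 252
FD 6.2: (0,-7) -> (-1.916,-12.897) [heading=252, move]
PU: pen up
PD: pen down
Final: pos=(-1.916,-12.897), heading=252, 0 segment(s) drawn

Answer: -1.916 -12.897 252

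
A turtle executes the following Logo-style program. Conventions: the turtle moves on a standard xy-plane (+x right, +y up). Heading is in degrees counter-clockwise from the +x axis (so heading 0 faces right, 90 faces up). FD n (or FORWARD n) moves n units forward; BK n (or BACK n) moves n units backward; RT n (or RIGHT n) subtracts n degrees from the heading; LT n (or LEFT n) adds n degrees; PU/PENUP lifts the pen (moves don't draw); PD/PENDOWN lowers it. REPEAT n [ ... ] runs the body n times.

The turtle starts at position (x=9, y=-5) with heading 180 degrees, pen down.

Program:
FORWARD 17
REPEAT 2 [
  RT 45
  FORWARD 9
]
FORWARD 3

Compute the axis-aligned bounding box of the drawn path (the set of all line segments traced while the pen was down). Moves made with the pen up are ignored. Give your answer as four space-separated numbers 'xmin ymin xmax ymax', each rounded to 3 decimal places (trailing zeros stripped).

Answer: -14.364 -5 9 13.364

Derivation:
Executing turtle program step by step:
Start: pos=(9,-5), heading=180, pen down
FD 17: (9,-5) -> (-8,-5) [heading=180, draw]
REPEAT 2 [
  -- iteration 1/2 --
  RT 45: heading 180 -> 135
  FD 9: (-8,-5) -> (-14.364,1.364) [heading=135, draw]
  -- iteration 2/2 --
  RT 45: heading 135 -> 90
  FD 9: (-14.364,1.364) -> (-14.364,10.364) [heading=90, draw]
]
FD 3: (-14.364,10.364) -> (-14.364,13.364) [heading=90, draw]
Final: pos=(-14.364,13.364), heading=90, 4 segment(s) drawn

Segment endpoints: x in {-14.364, -8, 9}, y in {-5, -5, 1.364, 10.364, 13.364}
xmin=-14.364, ymin=-5, xmax=9, ymax=13.364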